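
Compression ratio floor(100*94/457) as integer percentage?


100*m/n = 100*94/457 ≈ 20.5689.
floor = 20.

20


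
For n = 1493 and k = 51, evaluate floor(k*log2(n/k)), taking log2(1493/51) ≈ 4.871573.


log2(n/k) = log2(1493/51) ≈ 4.871573.
k*log2(n/k) ≈ 51*4.871573 = 248.450223.
floor(248.450223) = 248.

248


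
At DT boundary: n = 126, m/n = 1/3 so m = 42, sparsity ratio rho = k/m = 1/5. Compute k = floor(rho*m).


m = 1/3*126 = 42.
rho = 1/5.
rho*m = 1/5*42 = 8.4.
k = floor(8.4) = 8.

8


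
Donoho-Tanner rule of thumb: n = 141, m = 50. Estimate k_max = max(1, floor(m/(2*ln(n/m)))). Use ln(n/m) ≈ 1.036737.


n/m = 141/50.
ln(n/m) ≈ 1.036737.
2*ln(n/m) ≈ 2.073474.
m/(2*ln(n/m)) ≈ 50/2.073474 ≈ 24.1141.
floor = 24.
k_max = max(1, 24) = 24.

24


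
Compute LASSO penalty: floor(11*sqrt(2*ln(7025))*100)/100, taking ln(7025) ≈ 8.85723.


ln(7025) ≈ 8.85723.
2*ln(n) ≈ 17.71446.
sqrt(2*ln(n)) ≈ sqrt(17.71446) ≈ 4.208855.
lambda ≈ 11*4.208855 = 46.297405.
floor(lambda*100)/100 = 46.29.

46.29


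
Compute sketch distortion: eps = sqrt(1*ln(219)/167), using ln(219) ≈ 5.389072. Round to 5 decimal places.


ln(219) ≈ 5.389072.
1*ln(N)/m ≈ 1*5.389072/167 ≈ 0.03226989.
eps = sqrt(0.03226989) ≈ 0.1796382 ≈ 0.17964.

0.17964


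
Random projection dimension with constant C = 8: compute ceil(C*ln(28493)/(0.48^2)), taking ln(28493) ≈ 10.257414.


ln(28493) ≈ 10.257414.
eps^2 = 0.48^2 = 0.2304.
C*ln(N)/eps^2 ≈ 8*10.257414/0.2304 ≈ 356.1602.
m = ceil(356.1602) = 357.

357


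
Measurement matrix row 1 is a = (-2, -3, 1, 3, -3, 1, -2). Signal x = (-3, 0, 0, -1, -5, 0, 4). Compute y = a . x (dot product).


Non-zero terms: ['-2*-3', '3*-1', '-3*-5', '-2*4']
Products: [6, -3, 15, -8]
y = sum = 10.

10


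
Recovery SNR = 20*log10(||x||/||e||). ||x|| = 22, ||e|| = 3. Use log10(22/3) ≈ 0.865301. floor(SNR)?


||x||/||e|| = 22/3.
log10(22/3) ≈ 0.865301.
20*log10(||x||/||e||) ≈ 20*0.865301 = 17.30602.
floor(17.30602) = 17.

17


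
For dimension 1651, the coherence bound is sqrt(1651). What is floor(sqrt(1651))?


40^2 = 1600 <= 1651 < 1681 = 41^2, so 40 <= sqrt(1651) < 41.
floor(sqrt(1651)) = 40.

40


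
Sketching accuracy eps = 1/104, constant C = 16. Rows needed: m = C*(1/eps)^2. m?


1/eps = 104.
(1/eps)^2 = 10816.
m = 16*10816 = 173056.

173056


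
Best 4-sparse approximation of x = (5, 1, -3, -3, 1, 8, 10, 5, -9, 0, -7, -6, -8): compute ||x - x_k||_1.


Sorted |x_i| descending: [10, 9, 8, 8, 7, 6, 5, 5, 3, 3, 1, 1, 0]
Keep top 4: [10, 9, 8, 8]
Tail entries: [7, 6, 5, 5, 3, 3, 1, 1, 0]
L1 error = sum of tail = 31.

31


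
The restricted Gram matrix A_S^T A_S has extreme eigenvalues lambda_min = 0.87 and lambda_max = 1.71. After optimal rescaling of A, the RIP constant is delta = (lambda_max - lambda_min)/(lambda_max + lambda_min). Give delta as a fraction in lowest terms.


lambda_max - lambda_min = 1.71 - 0.87 = 0.84.
lambda_max + lambda_min = 1.71 + 0.87 = 2.58.
delta = 0.84/2.58 = 84/258 = 14/43.

14/43


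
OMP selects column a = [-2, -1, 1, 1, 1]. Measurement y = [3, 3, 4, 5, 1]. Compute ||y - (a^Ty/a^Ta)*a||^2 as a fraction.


a^T a = 8.
a^T y = 1.
coeff = 1/8 = 1/8.
||r||^2 = 479/8.

479/8


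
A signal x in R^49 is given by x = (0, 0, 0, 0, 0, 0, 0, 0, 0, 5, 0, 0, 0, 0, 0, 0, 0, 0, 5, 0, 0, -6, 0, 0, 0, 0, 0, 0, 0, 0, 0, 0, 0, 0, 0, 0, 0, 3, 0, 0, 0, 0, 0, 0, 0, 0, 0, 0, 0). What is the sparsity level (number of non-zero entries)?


Non-zero positions: [9, 18, 21, 37].
Sparsity = 4.

4


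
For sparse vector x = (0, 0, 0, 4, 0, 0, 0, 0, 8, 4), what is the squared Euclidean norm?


Non-zero entries: [(3, 4), (8, 8), (9, 4)]
Squares: [16, 64, 16]
||x||_2^2 = sum = 96.

96


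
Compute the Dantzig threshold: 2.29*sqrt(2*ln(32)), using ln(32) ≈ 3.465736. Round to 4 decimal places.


ln(32) ≈ 3.465736.
2*ln(n) ≈ 6.931472.
sqrt(2*ln(n)) ≈ sqrt(6.931472) ≈ 2.632769.
threshold ≈ 2.29*2.632769 = 6.02904101 ≈ 6.0290.

6.0290


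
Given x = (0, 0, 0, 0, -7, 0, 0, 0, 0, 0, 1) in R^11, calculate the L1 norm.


Non-zero entries: [(4, -7), (10, 1)]
Absolute values: [7, 1]
||x||_1 = sum = 8.

8


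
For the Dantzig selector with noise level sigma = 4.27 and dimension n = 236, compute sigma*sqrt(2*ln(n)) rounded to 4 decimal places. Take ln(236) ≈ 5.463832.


ln(236) ≈ 5.463832.
2*ln(n) ≈ 10.927664.
sqrt(2*ln(n)) ≈ sqrt(10.927664) ≈ 3.305702.
threshold ≈ 4.27*3.305702 = 14.11534754 ≈ 14.1153.

14.1153


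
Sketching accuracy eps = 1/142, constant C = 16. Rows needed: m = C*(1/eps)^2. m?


1/eps = 142.
(1/eps)^2 = 20164.
m = 16*20164 = 322624.

322624


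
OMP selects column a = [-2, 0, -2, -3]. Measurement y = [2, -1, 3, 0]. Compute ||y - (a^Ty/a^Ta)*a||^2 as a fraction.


a^T a = 17.
a^T y = -10.
coeff = -10/17 = -10/17.
||r||^2 = 138/17.

138/17


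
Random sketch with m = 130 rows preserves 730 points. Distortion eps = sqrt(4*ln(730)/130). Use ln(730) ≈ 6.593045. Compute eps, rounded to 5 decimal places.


ln(730) ≈ 6.593045.
4*ln(N)/m ≈ 4*6.593045/130 ≈ 0.20286292.
eps = sqrt(0.20286292) ≈ 0.4504031 ≈ 0.45040.

0.45040


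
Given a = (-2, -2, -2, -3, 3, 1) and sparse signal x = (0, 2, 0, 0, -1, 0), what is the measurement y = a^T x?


Non-zero terms: ['-2*2', '3*-1']
Products: [-4, -3]
y = sum = -7.

-7


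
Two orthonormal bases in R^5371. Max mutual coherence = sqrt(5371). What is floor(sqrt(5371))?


73^2 = 5329 <= 5371 < 5476 = 74^2, so 73 <= sqrt(5371) < 74.
floor(sqrt(5371)) = 73.

73


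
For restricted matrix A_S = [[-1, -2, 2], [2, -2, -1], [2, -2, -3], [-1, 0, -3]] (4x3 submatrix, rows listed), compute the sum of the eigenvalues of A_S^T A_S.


Sum of eigenvalues of A_S^T A_S = trace(A_S^T A_S) = sum of squared column norms of A_S.
A_S^T A_S diagonal: [10, 12, 23].
trace = 10 + 12 + 23 = 45.

45


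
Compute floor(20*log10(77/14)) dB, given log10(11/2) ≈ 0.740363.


||x||/||e|| = 77/14 = 11/2.
log10(11/2) ≈ 0.740363.
20*log10(||x||/||e||) ≈ 20*0.740363 = 14.80726.
floor(14.80726) = 14.

14


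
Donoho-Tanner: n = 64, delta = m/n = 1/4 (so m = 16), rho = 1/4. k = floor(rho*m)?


m = 1/4*64 = 16.
rho = 1/4.
rho*m = 1/4*16 = 4.
k = floor(4) = 4.

4


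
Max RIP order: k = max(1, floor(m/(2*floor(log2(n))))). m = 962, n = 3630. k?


floor(log2(3630)) = 11.
2*11 = 22.
m/(2*floor(log2(n))) = 962/22 ≈ 43.7273.
floor = 43.
k = max(1, 43) = 43.

43


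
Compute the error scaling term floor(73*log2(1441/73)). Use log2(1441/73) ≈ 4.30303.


log2(n/k) = log2(1441/73) ≈ 4.30303.
k*log2(n/k) ≈ 73*4.30303 = 314.12119.
floor(314.12119) = 314.

314


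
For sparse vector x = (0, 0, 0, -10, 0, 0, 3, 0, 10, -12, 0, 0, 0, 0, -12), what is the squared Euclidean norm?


Non-zero entries: [(3, -10), (6, 3), (8, 10), (9, -12), (14, -12)]
Squares: [100, 9, 100, 144, 144]
||x||_2^2 = sum = 497.

497


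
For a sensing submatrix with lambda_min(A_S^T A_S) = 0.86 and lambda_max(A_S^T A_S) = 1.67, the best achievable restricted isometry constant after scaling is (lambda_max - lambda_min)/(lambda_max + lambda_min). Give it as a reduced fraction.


lambda_max - lambda_min = 1.67 - 0.86 = 0.81.
lambda_max + lambda_min = 1.67 + 0.86 = 2.53.
delta = 0.81/2.53 = 81/253.

81/253


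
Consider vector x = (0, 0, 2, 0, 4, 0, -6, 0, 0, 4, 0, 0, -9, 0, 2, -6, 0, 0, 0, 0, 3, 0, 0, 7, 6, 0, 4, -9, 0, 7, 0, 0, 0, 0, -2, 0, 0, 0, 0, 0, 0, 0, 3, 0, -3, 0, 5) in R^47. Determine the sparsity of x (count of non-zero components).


Non-zero positions: [2, 4, 6, 9, 12, 14, 15, 20, 23, 24, 26, 27, 29, 34, 42, 44, 46].
Sparsity = 17.

17


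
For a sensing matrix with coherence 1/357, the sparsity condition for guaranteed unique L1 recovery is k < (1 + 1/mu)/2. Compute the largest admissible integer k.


1/mu = 357.
1 + 1/mu = 358.
(1 + 1/mu)/2 = 179 is an integer and the inequality is strict, so k_max = 179 - 1 = 178.

178


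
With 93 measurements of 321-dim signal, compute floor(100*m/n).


100*m/n = 100*93/321 ≈ 28.972.
floor = 28.

28


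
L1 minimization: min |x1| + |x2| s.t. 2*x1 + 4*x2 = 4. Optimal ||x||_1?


Axis intercepts:
  x1 = 2, x2 = 0: L1 = 2
  x1 = 0, x2 = 1: L1 = 1
x* = (0, 1)
||x*||_1 = 1.

1


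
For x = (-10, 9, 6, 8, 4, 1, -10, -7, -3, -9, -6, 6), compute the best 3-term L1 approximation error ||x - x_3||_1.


Sorted |x_i| descending: [10, 10, 9, 9, 8, 7, 6, 6, 6, 4, 3, 1]
Keep top 3: [10, 10, 9]
Tail entries: [9, 8, 7, 6, 6, 6, 4, 3, 1]
L1 error = sum of tail = 50.

50


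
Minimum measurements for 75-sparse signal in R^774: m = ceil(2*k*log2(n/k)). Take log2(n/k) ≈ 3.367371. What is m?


log2(n/k) = log2(774/75) ≈ 3.367371.
2*k*log2(n/k) ≈ 2*75*3.367371 = 505.10565.
m = ceil(505.10565) = 506.

506


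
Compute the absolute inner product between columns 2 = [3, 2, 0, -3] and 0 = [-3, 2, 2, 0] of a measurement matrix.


Inner product: 3*-3 + 2*2 + 0*2 + -3*0
Products: [-9, 4, 0, 0]
Sum = -5.
|dot| = 5.

5


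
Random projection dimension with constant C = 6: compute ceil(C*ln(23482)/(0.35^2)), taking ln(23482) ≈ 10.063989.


ln(23482) ≈ 10.063989.
eps^2 = 0.35^2 = 0.1225.
C*ln(N)/eps^2 ≈ 6*10.063989/0.1225 ≈ 492.9301.
m = ceil(492.9301) = 493.

493


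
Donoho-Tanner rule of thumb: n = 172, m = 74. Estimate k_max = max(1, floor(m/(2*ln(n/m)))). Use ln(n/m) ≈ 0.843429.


n/m = 172/74 = 86/37.
ln(n/m) ≈ 0.843429.
2*ln(n/m) ≈ 1.686858.
m/(2*ln(n/m)) ≈ 74/1.686858 ≈ 43.8685.
floor = 43.
k_max = max(1, 43) = 43.

43


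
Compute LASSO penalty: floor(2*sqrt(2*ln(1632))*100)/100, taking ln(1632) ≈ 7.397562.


ln(1632) ≈ 7.397562.
2*ln(n) ≈ 14.795124.
sqrt(2*ln(n)) ≈ sqrt(14.795124) ≈ 3.846443.
lambda ≈ 2*3.846443 = 7.692886.
floor(lambda*100)/100 = 7.69.

7.69


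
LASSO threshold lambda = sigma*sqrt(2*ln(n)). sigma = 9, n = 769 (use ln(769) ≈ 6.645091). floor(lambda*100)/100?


ln(769) ≈ 6.645091.
2*ln(n) ≈ 13.290182.
sqrt(2*ln(n)) ≈ sqrt(13.290182) ≈ 3.64557.
lambda ≈ 9*3.64557 = 32.81013.
floor(lambda*100)/100 = 32.81.

32.81


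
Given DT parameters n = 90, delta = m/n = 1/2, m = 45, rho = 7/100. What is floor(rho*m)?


m = 1/2*90 = 45.
rho = 7/100.
rho*m = 7/100*45 = 3.15.
k = floor(3.15) = 3.

3


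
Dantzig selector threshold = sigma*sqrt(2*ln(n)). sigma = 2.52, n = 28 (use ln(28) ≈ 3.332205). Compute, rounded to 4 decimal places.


ln(28) ≈ 3.332205.
2*ln(n) ≈ 6.66441.
sqrt(2*ln(n)) ≈ sqrt(6.66441) ≈ 2.581552.
threshold ≈ 2.52*2.581552 = 6.50551104 ≈ 6.5055.

6.5055


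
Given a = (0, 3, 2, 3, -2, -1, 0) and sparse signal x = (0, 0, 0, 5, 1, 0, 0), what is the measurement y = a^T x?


Non-zero terms: ['3*5', '-2*1']
Products: [15, -2]
y = sum = 13.

13


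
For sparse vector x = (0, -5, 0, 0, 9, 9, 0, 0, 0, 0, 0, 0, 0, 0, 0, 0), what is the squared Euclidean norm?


Non-zero entries: [(1, -5), (4, 9), (5, 9)]
Squares: [25, 81, 81]
||x||_2^2 = sum = 187.

187


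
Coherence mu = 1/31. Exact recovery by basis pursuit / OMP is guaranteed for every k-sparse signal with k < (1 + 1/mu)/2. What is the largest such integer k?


1/mu = 31.
1 + 1/mu = 32.
(1 + 1/mu)/2 = 16 is an integer and the inequality is strict, so k_max = 16 - 1 = 15.

15


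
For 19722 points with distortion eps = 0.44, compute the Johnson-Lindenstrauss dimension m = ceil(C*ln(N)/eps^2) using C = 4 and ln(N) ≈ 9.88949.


ln(19722) ≈ 9.88949.
eps^2 = 0.44^2 = 0.1936.
C*ln(N)/eps^2 ≈ 4*9.88949/0.1936 ≈ 204.3283.
m = ceil(204.3283) = 205.

205


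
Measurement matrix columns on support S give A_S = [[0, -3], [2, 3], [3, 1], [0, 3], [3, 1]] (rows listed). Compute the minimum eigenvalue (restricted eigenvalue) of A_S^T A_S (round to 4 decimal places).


A_S^T A_S = [[22, 12], [12, 29]].
trace = 51.
det = 494.
disc = trace^2 - 4*det = 2601 - 4*494 = 625.
sqrt(625) = 25.
lam_min = (51 - 25)/2 = 13 = 13.0000.

13.0000


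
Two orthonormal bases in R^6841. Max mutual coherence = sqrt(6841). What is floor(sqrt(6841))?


82^2 = 6724 <= 6841 < 6889 = 83^2, so 82 <= sqrt(6841) < 83.
floor(sqrt(6841)) = 82.

82


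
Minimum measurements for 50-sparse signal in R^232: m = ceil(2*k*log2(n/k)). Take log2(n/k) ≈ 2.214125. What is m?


log2(n/k) = log2(232/50) ≈ 2.214125.
2*k*log2(n/k) ≈ 2*50*2.214125 = 221.4125.
m = ceil(221.4125) = 222.

222


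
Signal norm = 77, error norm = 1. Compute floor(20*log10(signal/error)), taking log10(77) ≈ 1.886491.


||x||/||e|| = 77/1 = 77.
log10(77) ≈ 1.886491.
20*log10(||x||/||e||) ≈ 20*1.886491 = 37.72982.
floor(37.72982) = 37.

37


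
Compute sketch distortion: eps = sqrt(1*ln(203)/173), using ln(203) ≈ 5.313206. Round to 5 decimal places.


ln(203) ≈ 5.313206.
1*ln(N)/m ≈ 1*5.313206/173 ≈ 0.03071217.
eps = sqrt(0.03071217) ≈ 0.1752489 ≈ 0.17525.

0.17525


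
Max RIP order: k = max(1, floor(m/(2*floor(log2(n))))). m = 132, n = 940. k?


floor(log2(940)) = 9.
2*9 = 18.
m/(2*floor(log2(n))) = 132/18 ≈ 7.3333.
floor = 7.
k = max(1, 7) = 7.

7


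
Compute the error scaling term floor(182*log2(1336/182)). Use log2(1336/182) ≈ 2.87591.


log2(n/k) = log2(1336/182) ≈ 2.87591.
k*log2(n/k) ≈ 182*2.87591 = 523.41562.
floor(523.41562) = 523.

523


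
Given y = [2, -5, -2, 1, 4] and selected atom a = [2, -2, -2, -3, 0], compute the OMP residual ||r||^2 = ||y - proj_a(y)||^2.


a^T a = 21.
a^T y = 15.
coeff = 15/21 = 5/7.
||r||^2 = 275/7.

275/7


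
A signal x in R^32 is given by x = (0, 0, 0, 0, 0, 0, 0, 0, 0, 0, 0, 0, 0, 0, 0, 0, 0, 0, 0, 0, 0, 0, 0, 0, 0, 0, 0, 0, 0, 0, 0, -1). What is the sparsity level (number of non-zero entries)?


Non-zero positions: [31].
Sparsity = 1.

1


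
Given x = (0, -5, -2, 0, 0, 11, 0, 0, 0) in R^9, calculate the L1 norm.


Non-zero entries: [(1, -5), (2, -2), (5, 11)]
Absolute values: [5, 2, 11]
||x||_1 = sum = 18.

18


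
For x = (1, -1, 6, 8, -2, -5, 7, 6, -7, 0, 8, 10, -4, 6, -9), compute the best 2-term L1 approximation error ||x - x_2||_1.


Sorted |x_i| descending: [10, 9, 8, 8, 7, 7, 6, 6, 6, 5, 4, 2, 1, 1, 0]
Keep top 2: [10, 9]
Tail entries: [8, 8, 7, 7, 6, 6, 6, 5, 4, 2, 1, 1, 0]
L1 error = sum of tail = 61.

61


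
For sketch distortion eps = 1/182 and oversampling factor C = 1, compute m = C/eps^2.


1/eps = 182.
(1/eps)^2 = 33124.
m = 1*33124 = 33124.

33124


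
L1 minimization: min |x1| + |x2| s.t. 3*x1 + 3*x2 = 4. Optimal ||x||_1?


Axis intercepts:
  x1 = 4/3, x2 = 0: L1 = 4/3
  x1 = 0, x2 = 4/3: L1 = 4/3
x* = (4/3, 0)
||x*||_1 = 4/3.

4/3


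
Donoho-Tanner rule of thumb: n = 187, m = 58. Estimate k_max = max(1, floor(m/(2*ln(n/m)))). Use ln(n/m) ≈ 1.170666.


n/m = 187/58.
ln(n/m) ≈ 1.170666.
2*ln(n/m) ≈ 2.341332.
m/(2*ln(n/m)) ≈ 58/2.341332 ≈ 24.7722.
floor = 24.
k_max = max(1, 24) = 24.

24


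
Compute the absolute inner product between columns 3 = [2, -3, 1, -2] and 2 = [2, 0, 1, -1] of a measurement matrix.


Inner product: 2*2 + -3*0 + 1*1 + -2*-1
Products: [4, 0, 1, 2]
Sum = 7.
|dot| = 7.

7


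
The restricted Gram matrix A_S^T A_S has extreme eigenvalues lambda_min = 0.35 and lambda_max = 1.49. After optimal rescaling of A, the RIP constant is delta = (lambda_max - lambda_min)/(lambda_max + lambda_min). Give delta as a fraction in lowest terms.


lambda_max - lambda_min = 1.49 - 0.35 = 1.14.
lambda_max + lambda_min = 1.49 + 0.35 = 1.84.
delta = 1.14/1.84 = 114/184 = 57/92.

57/92


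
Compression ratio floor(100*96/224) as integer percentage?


100*m/n = 100*96/224 ≈ 42.8571.
floor = 42.

42


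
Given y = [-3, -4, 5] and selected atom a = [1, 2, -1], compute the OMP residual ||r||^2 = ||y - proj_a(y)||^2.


a^T a = 6.
a^T y = -16.
coeff = -16/6 = -8/3.
||r||^2 = 22/3.

22/3


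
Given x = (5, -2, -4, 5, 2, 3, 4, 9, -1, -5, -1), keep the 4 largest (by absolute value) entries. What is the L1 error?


Sorted |x_i| descending: [9, 5, 5, 5, 4, 4, 3, 2, 2, 1, 1]
Keep top 4: [9, 5, 5, 5]
Tail entries: [4, 4, 3, 2, 2, 1, 1]
L1 error = sum of tail = 17.

17


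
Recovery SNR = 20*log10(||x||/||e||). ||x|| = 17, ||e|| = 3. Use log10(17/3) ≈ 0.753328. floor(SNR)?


||x||/||e|| = 17/3.
log10(17/3) ≈ 0.753328.
20*log10(||x||/||e||) ≈ 20*0.753328 = 15.06656.
floor(15.06656) = 15.

15


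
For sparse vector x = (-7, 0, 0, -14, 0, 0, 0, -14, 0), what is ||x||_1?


Non-zero entries: [(0, -7), (3, -14), (7, -14)]
Absolute values: [7, 14, 14]
||x||_1 = sum = 35.

35


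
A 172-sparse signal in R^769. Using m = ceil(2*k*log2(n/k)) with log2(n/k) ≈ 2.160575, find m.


log2(n/k) = log2(769/172) ≈ 2.160575.
2*k*log2(n/k) ≈ 2*172*2.160575 = 743.2378.
m = ceil(743.2378) = 744.

744


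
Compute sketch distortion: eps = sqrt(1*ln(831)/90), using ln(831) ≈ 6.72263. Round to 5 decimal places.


ln(831) ≈ 6.72263.
1*ln(N)/m ≈ 1*6.72263/90 ≈ 0.07469589.
eps = sqrt(0.07469589) ≈ 0.2733055 ≈ 0.27331.

0.27331


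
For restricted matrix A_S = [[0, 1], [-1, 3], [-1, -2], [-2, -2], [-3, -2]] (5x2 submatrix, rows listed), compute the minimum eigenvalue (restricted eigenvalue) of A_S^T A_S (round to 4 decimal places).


A_S^T A_S = [[15, 9], [9, 22]].
trace = 37.
det = 249.
disc = trace^2 - 4*det = 1369 - 4*249 = 373.
sqrt(373) ≈ 19.313208.
lam_min = (37 - sqrt(373))/2 ≈ (37 - 19.313208)/2 = 8.843396 ≈ 8.8434.

8.8434


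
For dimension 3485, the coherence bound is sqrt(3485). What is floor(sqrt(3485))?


59^2 = 3481 <= 3485 < 3600 = 60^2, so 59 <= sqrt(3485) < 60.
floor(sqrt(3485)) = 59.

59


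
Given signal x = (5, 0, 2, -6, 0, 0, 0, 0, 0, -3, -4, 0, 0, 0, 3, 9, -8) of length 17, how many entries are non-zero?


Non-zero positions: [0, 2, 3, 9, 10, 14, 15, 16].
Sparsity = 8.

8


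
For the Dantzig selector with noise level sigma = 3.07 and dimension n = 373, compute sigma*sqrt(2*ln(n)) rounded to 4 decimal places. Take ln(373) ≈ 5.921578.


ln(373) ≈ 5.921578.
2*ln(n) ≈ 11.843156.
sqrt(2*ln(n)) ≈ sqrt(11.843156) ≈ 3.441389.
threshold ≈ 3.07*3.441389 = 10.56506423 ≈ 10.5651.

10.5651


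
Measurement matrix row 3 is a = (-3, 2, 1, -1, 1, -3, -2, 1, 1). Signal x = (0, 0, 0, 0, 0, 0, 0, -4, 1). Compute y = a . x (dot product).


Non-zero terms: ['1*-4', '1*1']
Products: [-4, 1]
y = sum = -3.

-3


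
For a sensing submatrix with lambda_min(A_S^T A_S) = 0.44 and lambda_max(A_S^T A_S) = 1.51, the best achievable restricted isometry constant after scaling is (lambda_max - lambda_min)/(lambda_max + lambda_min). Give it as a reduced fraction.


lambda_max - lambda_min = 1.51 - 0.44 = 1.07.
lambda_max + lambda_min = 1.51 + 0.44 = 1.95.
delta = 1.07/1.95 = 107/195.

107/195


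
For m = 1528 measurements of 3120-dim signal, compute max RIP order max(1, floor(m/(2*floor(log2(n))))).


floor(log2(3120)) = 11.
2*11 = 22.
m/(2*floor(log2(n))) = 1528/22 ≈ 69.4545.
floor = 69.
k = max(1, 69) = 69.

69


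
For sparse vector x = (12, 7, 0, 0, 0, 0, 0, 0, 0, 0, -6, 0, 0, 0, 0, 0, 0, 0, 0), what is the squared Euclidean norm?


Non-zero entries: [(0, 12), (1, 7), (10, -6)]
Squares: [144, 49, 36]
||x||_2^2 = sum = 229.

229


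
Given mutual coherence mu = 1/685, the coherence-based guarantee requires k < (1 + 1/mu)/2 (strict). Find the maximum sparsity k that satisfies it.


1/mu = 685.
1 + 1/mu = 686.
(1 + 1/mu)/2 = 343 is an integer and the inequality is strict, so k_max = 343 - 1 = 342.

342


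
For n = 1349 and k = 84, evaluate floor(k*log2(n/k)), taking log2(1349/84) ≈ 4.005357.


log2(n/k) = log2(1349/84) ≈ 4.005357.
k*log2(n/k) ≈ 84*4.005357 = 336.449988.
floor(336.449988) = 336.

336


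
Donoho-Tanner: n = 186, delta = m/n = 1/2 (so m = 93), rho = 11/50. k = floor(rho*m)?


m = 1/2*186 = 93.
rho = 11/50.
rho*m = 11/50*93 = 20.46.
k = floor(20.46) = 20.

20


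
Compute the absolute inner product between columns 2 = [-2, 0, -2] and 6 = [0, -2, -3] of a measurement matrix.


Inner product: -2*0 + 0*-2 + -2*-3
Products: [0, 0, 6]
Sum = 6.
|dot| = 6.

6


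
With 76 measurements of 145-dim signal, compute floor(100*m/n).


100*m/n = 100*76/145 ≈ 52.4138.
floor = 52.

52


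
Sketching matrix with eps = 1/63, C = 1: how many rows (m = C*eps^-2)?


1/eps = 63.
(1/eps)^2 = 3969.
m = 1*3969 = 3969.

3969


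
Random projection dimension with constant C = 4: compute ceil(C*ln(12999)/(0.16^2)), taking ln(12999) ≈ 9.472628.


ln(12999) ≈ 9.472628.
eps^2 = 0.16^2 = 0.0256.
C*ln(N)/eps^2 ≈ 4*9.472628/0.0256 ≈ 1480.0981.
m = ceil(1480.0981) = 1481.

1481


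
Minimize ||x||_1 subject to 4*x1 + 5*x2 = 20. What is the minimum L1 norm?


Axis intercepts:
  x1 = 5, x2 = 0: L1 = 5
  x1 = 0, x2 = 4: L1 = 4
x* = (0, 4)
||x*||_1 = 4.

4


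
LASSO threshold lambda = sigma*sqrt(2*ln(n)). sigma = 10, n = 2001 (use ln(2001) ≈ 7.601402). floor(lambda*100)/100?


ln(2001) ≈ 7.601402.
2*ln(n) ≈ 15.202804.
sqrt(2*ln(n)) ≈ sqrt(15.202804) ≈ 3.899077.
lambda ≈ 10*3.899077 = 38.99077.
floor(lambda*100)/100 = 38.99.

38.99


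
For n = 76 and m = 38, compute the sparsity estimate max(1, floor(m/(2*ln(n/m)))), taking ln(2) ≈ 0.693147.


n/m = 76/38 = 2.
ln(n/m) ≈ 0.693147.
2*ln(n/m) ≈ 1.386294.
m/(2*ln(n/m)) ≈ 38/1.386294 ≈ 27.4112.
floor = 27.
k_max = max(1, 27) = 27.

27


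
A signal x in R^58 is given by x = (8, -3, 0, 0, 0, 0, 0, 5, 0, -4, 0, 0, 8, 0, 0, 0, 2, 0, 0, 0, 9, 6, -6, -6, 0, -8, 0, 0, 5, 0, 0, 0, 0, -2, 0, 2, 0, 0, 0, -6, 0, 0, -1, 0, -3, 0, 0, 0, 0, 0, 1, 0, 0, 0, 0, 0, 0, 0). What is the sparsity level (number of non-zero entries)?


Non-zero positions: [0, 1, 7, 9, 12, 16, 20, 21, 22, 23, 25, 28, 33, 35, 39, 42, 44, 50].
Sparsity = 18.

18


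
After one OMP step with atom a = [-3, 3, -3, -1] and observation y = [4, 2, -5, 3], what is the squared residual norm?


a^T a = 28.
a^T y = 6.
coeff = 6/28 = 3/14.
||r||^2 = 369/7.

369/7


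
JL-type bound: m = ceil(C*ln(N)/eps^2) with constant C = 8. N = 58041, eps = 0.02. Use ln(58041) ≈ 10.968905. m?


ln(58041) ≈ 10.968905.
eps^2 = 0.02^2 = 0.0004.
C*ln(N)/eps^2 ≈ 8*10.968905/0.0004 ≈ 219378.1.
m = ceil(219378.1) = 219379.

219379


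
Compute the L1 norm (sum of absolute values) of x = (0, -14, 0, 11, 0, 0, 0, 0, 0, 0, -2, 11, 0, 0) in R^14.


Non-zero entries: [(1, -14), (3, 11), (10, -2), (11, 11)]
Absolute values: [14, 11, 2, 11]
||x||_1 = sum = 38.

38


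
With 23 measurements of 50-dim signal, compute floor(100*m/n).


100*m/n = 100*23/50 ≈ 46.0.
floor = 46.

46


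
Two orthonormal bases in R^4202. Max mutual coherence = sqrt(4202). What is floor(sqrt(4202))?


64^2 = 4096 <= 4202 < 4225 = 65^2, so 64 <= sqrt(4202) < 65.
floor(sqrt(4202)) = 64.

64


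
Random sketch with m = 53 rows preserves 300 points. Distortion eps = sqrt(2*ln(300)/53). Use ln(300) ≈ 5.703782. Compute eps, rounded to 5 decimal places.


ln(300) ≈ 5.703782.
2*ln(N)/m ≈ 2*5.703782/53 ≈ 0.21523706.
eps = sqrt(0.21523706) ≈ 0.4639365 ≈ 0.46394.

0.46394


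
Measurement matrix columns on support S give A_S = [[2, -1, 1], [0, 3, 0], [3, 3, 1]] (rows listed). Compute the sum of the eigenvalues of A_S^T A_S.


Sum of eigenvalues of A_S^T A_S = trace(A_S^T A_S) = sum of squared column norms of A_S.
A_S^T A_S diagonal: [13, 19, 2].
trace = 13 + 19 + 2 = 34.

34


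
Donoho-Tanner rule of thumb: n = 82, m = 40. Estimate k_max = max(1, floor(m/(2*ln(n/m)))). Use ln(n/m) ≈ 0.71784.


n/m = 82/40 = 41/20.
ln(n/m) ≈ 0.71784.
2*ln(n/m) ≈ 1.43568.
m/(2*ln(n/m)) ≈ 40/1.43568 ≈ 27.8614.
floor = 27.
k_max = max(1, 27) = 27.

27


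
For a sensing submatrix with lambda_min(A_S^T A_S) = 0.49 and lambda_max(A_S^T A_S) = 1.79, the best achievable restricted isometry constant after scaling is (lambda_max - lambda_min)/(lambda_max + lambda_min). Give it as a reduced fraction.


lambda_max - lambda_min = 1.79 - 0.49 = 1.30.
lambda_max + lambda_min = 1.79 + 0.49 = 2.28.
delta = 1.30/2.28 = 130/228 = 65/114.

65/114


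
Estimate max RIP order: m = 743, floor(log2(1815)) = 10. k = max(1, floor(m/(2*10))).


floor(log2(1815)) = 10.
2*10 = 20.
m/(2*floor(log2(n))) = 743/20 ≈ 37.15.
floor = 37.
k = max(1, 37) = 37.

37


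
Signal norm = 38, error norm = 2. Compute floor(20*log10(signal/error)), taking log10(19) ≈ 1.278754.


||x||/||e|| = 38/2 = 19.
log10(19) ≈ 1.278754.
20*log10(||x||/||e||) ≈ 20*1.278754 = 25.57508.
floor(25.57508) = 25.

25


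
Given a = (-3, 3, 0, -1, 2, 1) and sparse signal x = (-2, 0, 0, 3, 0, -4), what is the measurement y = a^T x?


Non-zero terms: ['-3*-2', '-1*3', '1*-4']
Products: [6, -3, -4]
y = sum = -1.

-1


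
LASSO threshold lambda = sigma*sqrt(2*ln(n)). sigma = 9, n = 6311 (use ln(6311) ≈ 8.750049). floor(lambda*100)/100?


ln(6311) ≈ 8.750049.
2*ln(n) ≈ 17.500098.
sqrt(2*ln(n)) ≈ sqrt(17.500098) ≈ 4.183312.
lambda ≈ 9*4.183312 = 37.649808.
floor(lambda*100)/100 = 37.64.

37.64


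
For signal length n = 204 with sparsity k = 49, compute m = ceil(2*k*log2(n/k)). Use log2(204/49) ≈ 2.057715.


log2(n/k) = log2(204/49) ≈ 2.057715.
2*k*log2(n/k) ≈ 2*49*2.057715 = 201.65607.
m = ceil(201.65607) = 202.

202


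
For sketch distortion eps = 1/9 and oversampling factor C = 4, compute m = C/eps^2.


1/eps = 9.
(1/eps)^2 = 81.
m = 4*81 = 324.

324


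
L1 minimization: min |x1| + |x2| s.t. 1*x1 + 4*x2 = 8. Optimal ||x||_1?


Axis intercepts:
  x1 = 8, x2 = 0: L1 = 8
  x1 = 0, x2 = 2: L1 = 2
x* = (0, 2)
||x*||_1 = 2.

2


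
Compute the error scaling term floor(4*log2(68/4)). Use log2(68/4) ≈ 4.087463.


log2(n/k) = log2(68/4) ≈ 4.087463.
k*log2(n/k) ≈ 4*4.087463 = 16.349852.
floor(16.349852) = 16.

16


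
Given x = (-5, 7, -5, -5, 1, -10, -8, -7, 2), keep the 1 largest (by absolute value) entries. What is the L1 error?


Sorted |x_i| descending: [10, 8, 7, 7, 5, 5, 5, 2, 1]
Keep top 1: [10]
Tail entries: [8, 7, 7, 5, 5, 5, 2, 1]
L1 error = sum of tail = 40.

40


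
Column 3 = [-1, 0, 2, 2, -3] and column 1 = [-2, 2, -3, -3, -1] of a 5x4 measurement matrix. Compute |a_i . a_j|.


Inner product: -1*-2 + 0*2 + 2*-3 + 2*-3 + -3*-1
Products: [2, 0, -6, -6, 3]
Sum = -7.
|dot| = 7.

7


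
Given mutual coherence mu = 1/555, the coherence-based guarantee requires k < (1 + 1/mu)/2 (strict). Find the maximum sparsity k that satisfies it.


1/mu = 555.
1 + 1/mu = 556.
(1 + 1/mu)/2 = 278 is an integer and the inequality is strict, so k_max = 278 - 1 = 277.

277


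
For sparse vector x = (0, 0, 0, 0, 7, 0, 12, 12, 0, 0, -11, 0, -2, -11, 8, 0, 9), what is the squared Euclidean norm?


Non-zero entries: [(4, 7), (6, 12), (7, 12), (10, -11), (12, -2), (13, -11), (14, 8), (16, 9)]
Squares: [49, 144, 144, 121, 4, 121, 64, 81]
||x||_2^2 = sum = 728.

728


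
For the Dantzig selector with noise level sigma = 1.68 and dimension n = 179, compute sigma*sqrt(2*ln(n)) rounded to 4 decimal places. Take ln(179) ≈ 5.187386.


ln(179) ≈ 5.187386.
2*ln(n) ≈ 10.374772.
sqrt(2*ln(n)) ≈ sqrt(10.374772) ≈ 3.220989.
threshold ≈ 1.68*3.220989 = 5.41126152 ≈ 5.4113.

5.4113


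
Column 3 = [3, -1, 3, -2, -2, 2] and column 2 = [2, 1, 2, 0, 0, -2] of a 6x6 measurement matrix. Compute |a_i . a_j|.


Inner product: 3*2 + -1*1 + 3*2 + -2*0 + -2*0 + 2*-2
Products: [6, -1, 6, 0, 0, -4]
Sum = 7.
|dot| = 7.

7


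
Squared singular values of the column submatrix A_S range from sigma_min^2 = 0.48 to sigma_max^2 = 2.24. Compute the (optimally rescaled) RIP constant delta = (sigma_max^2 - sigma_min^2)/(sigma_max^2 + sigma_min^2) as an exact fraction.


lambda_max - lambda_min = 2.24 - 0.48 = 1.76.
lambda_max + lambda_min = 2.24 + 0.48 = 2.72.
delta = 1.76/2.72 = 176/272 = 11/17.

11/17


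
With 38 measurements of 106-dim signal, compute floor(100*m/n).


100*m/n = 100*38/106 ≈ 35.8491.
floor = 35.

35


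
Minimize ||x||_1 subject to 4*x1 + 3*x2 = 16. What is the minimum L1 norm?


Axis intercepts:
  x1 = 4, x2 = 0: L1 = 4
  x1 = 0, x2 = 16/3: L1 = 16/3
x* = (4, 0)
||x*||_1 = 4.

4


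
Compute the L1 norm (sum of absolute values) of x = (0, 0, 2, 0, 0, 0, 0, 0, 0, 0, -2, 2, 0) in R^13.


Non-zero entries: [(2, 2), (10, -2), (11, 2)]
Absolute values: [2, 2, 2]
||x||_1 = sum = 6.

6


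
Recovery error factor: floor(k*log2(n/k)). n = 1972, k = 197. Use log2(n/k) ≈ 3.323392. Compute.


log2(n/k) = log2(1972/197) ≈ 3.323392.
k*log2(n/k) ≈ 197*3.323392 = 654.708224.
floor(654.708224) = 654.

654


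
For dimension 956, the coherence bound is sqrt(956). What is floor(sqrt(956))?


30^2 = 900 <= 956 < 961 = 31^2, so 30 <= sqrt(956) < 31.
floor(sqrt(956)) = 30.

30


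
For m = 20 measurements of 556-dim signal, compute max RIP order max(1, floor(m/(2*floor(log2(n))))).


floor(log2(556)) = 9.
2*9 = 18.
m/(2*floor(log2(n))) = 20/18 ≈ 1.1111.
floor = 1.
k = max(1, 1) = 1.

1


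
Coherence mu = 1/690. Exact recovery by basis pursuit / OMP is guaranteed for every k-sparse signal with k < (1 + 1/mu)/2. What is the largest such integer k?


1/mu = 690.
1 + 1/mu = 691.
(1 + 1/mu)/2 = 345.5 is not an integer, so k_max = floor(345.5) = 345.

345


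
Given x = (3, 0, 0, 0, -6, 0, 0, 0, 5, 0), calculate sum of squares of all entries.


Non-zero entries: [(0, 3), (4, -6), (8, 5)]
Squares: [9, 36, 25]
||x||_2^2 = sum = 70.

70


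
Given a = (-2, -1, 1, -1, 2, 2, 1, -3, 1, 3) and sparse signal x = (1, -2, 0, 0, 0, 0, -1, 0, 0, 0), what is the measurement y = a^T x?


Non-zero terms: ['-2*1', '-1*-2', '1*-1']
Products: [-2, 2, -1]
y = sum = -1.

-1


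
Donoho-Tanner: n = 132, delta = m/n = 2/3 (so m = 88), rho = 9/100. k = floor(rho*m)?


m = 2/3*132 = 88.
rho = 9/100.
rho*m = 9/100*88 = 7.92.
k = floor(7.92) = 7.

7


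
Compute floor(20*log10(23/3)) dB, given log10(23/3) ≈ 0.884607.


||x||/||e|| = 23/3.
log10(23/3) ≈ 0.884607.
20*log10(||x||/||e||) ≈ 20*0.884607 = 17.69214.
floor(17.69214) = 17.

17


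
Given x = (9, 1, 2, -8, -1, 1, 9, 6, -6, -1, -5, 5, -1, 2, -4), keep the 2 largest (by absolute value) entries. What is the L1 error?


Sorted |x_i| descending: [9, 9, 8, 6, 6, 5, 5, 4, 2, 2, 1, 1, 1, 1, 1]
Keep top 2: [9, 9]
Tail entries: [8, 6, 6, 5, 5, 4, 2, 2, 1, 1, 1, 1, 1]
L1 error = sum of tail = 43.

43


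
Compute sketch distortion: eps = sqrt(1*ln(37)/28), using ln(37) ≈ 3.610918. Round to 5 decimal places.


ln(37) ≈ 3.610918.
1*ln(N)/m ≈ 1*3.610918/28 ≈ 0.12896136.
eps = sqrt(0.12896136) ≈ 0.3591119 ≈ 0.35911.

0.35911


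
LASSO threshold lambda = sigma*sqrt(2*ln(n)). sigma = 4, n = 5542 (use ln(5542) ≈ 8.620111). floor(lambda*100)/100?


ln(5542) ≈ 8.620111.
2*ln(n) ≈ 17.240222.
sqrt(2*ln(n)) ≈ sqrt(17.240222) ≈ 4.152135.
lambda ≈ 4*4.152135 = 16.60854.
floor(lambda*100)/100 = 16.60.

16.60


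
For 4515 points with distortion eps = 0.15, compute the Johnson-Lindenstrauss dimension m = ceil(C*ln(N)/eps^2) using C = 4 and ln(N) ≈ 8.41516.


ln(4515) ≈ 8.41516.
eps^2 = 0.15^2 = 0.0225.
C*ln(N)/eps^2 ≈ 4*8.41516/0.0225 ≈ 1496.0284.
m = ceil(1496.0284) = 1497.

1497


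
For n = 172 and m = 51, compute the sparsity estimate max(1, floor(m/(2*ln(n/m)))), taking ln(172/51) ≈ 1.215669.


n/m = 172/51.
ln(n/m) ≈ 1.215669.
2*ln(n/m) ≈ 2.431338.
m/(2*ln(n/m)) ≈ 51/2.431338 ≈ 20.9761.
floor = 20.
k_max = max(1, 20) = 20.

20


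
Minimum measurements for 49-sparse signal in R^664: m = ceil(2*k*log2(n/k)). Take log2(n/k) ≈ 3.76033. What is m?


log2(n/k) = log2(664/49) ≈ 3.76033.
2*k*log2(n/k) ≈ 2*49*3.76033 = 368.51234.
m = ceil(368.51234) = 369.

369


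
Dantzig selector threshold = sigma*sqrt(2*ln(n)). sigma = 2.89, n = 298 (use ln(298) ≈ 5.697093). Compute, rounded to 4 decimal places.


ln(298) ≈ 5.697093.
2*ln(n) ≈ 11.394186.
sqrt(2*ln(n)) ≈ sqrt(11.394186) ≈ 3.375528.
threshold ≈ 2.89*3.375528 = 9.75527592 ≈ 9.7553.

9.7553


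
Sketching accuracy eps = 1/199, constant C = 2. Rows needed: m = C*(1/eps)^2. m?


1/eps = 199.
(1/eps)^2 = 39601.
m = 2*39601 = 79202.

79202


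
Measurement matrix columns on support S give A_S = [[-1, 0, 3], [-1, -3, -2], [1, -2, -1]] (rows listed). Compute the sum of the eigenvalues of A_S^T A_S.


Sum of eigenvalues of A_S^T A_S = trace(A_S^T A_S) = sum of squared column norms of A_S.
A_S^T A_S diagonal: [3, 13, 14].
trace = 3 + 13 + 14 = 30.

30


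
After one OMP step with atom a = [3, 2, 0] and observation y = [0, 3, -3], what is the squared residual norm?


a^T a = 13.
a^T y = 6.
coeff = 6/13 = 6/13.
||r||^2 = 198/13.

198/13


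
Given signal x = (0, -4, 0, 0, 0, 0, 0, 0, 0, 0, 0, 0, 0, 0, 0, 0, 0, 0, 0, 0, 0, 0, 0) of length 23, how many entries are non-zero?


Non-zero positions: [1].
Sparsity = 1.

1


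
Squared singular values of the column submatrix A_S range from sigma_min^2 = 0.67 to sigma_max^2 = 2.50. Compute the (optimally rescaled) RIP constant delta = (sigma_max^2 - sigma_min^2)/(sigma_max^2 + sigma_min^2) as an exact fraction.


lambda_max - lambda_min = 2.50 - 0.67 = 1.83.
lambda_max + lambda_min = 2.50 + 0.67 = 3.17.
delta = 1.83/3.17 = 183/317.

183/317


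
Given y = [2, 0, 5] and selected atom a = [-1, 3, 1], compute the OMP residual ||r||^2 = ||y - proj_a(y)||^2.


a^T a = 11.
a^T y = 3.
coeff = 3/11 = 3/11.
||r||^2 = 310/11.

310/11


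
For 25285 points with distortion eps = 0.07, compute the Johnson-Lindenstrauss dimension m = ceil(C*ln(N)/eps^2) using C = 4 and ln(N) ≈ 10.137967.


ln(25285) ≈ 10.137967.
eps^2 = 0.07^2 = 0.0049.
C*ln(N)/eps^2 ≈ 4*10.137967/0.0049 ≈ 8275.8914.
m = ceil(8275.8914) = 8276.

8276


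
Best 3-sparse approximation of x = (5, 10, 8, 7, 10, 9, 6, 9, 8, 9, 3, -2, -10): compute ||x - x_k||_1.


Sorted |x_i| descending: [10, 10, 10, 9, 9, 9, 8, 8, 7, 6, 5, 3, 2]
Keep top 3: [10, 10, 10]
Tail entries: [9, 9, 9, 8, 8, 7, 6, 5, 3, 2]
L1 error = sum of tail = 66.

66


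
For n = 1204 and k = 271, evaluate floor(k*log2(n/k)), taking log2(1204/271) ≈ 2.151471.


log2(n/k) = log2(1204/271) ≈ 2.151471.
k*log2(n/k) ≈ 271*2.151471 = 583.048641.
floor(583.048641) = 583.

583


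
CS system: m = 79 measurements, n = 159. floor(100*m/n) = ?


100*m/n = 100*79/159 ≈ 49.6855.
floor = 49.

49


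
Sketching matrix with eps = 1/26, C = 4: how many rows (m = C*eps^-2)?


1/eps = 26.
(1/eps)^2 = 676.
m = 4*676 = 2704.

2704


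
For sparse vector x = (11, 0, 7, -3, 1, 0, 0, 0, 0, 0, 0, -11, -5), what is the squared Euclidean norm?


Non-zero entries: [(0, 11), (2, 7), (3, -3), (4, 1), (11, -11), (12, -5)]
Squares: [121, 49, 9, 1, 121, 25]
||x||_2^2 = sum = 326.

326


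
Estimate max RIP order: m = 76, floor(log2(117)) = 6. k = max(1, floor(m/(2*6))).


floor(log2(117)) = 6.
2*6 = 12.
m/(2*floor(log2(n))) = 76/12 ≈ 6.3333.
floor = 6.
k = max(1, 6) = 6.

6


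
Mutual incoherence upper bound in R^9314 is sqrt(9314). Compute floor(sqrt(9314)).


96^2 = 9216 <= 9314 < 9409 = 97^2, so 96 <= sqrt(9314) < 97.
floor(sqrt(9314)) = 96.

96


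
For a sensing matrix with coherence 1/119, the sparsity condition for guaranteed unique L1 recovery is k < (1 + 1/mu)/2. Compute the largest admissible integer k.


1/mu = 119.
1 + 1/mu = 120.
(1 + 1/mu)/2 = 60 is an integer and the inequality is strict, so k_max = 60 - 1 = 59.

59


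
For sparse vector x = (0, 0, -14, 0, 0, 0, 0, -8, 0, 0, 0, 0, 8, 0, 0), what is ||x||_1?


Non-zero entries: [(2, -14), (7, -8), (12, 8)]
Absolute values: [14, 8, 8]
||x||_1 = sum = 30.

30


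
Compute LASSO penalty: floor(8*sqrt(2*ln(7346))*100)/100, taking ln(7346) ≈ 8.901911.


ln(7346) ≈ 8.901911.
2*ln(n) ≈ 17.803822.
sqrt(2*ln(n)) ≈ sqrt(17.803822) ≈ 4.219458.
lambda ≈ 8*4.219458 = 33.755664.
floor(lambda*100)/100 = 33.75.

33.75


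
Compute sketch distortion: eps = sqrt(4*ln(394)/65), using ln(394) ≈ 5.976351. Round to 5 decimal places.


ln(394) ≈ 5.976351.
4*ln(N)/m ≈ 4*5.976351/65 ≈ 0.36777545.
eps = sqrt(0.36777545) ≈ 0.6064449 ≈ 0.60644.

0.60644


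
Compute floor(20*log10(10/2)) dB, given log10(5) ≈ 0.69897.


||x||/||e|| = 10/2 = 5.
log10(5) ≈ 0.69897.
20*log10(||x||/||e||) ≈ 20*0.69897 = 13.9794.
floor(13.9794) = 13.

13


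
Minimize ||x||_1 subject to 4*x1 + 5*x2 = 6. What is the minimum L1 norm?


Axis intercepts:
  x1 = 3/2, x2 = 0: L1 = 3/2
  x1 = 0, x2 = 6/5: L1 = 6/5
x* = (0, 6/5)
||x*||_1 = 6/5.

6/5


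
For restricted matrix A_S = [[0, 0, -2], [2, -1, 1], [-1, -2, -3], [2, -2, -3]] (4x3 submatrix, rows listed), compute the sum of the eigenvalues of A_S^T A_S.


Sum of eigenvalues of A_S^T A_S = trace(A_S^T A_S) = sum of squared column norms of A_S.
A_S^T A_S diagonal: [9, 9, 23].
trace = 9 + 9 + 23 = 41.

41


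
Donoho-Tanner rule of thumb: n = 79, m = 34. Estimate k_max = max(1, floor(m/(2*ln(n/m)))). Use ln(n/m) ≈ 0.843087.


n/m = 79/34.
ln(n/m) ≈ 0.843087.
2*ln(n/m) ≈ 1.686174.
m/(2*ln(n/m)) ≈ 34/1.686174 ≈ 20.164.
floor = 20.
k_max = max(1, 20) = 20.

20


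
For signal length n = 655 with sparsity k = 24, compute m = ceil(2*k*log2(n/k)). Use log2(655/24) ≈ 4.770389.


log2(n/k) = log2(655/24) ≈ 4.770389.
2*k*log2(n/k) ≈ 2*24*4.770389 = 228.978672.
m = ceil(228.978672) = 229.

229


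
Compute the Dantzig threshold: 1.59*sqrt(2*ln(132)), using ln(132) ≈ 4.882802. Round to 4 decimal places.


ln(132) ≈ 4.882802.
2*ln(n) ≈ 9.765604.
sqrt(2*ln(n)) ≈ sqrt(9.765604) ≈ 3.124997.
threshold ≈ 1.59*3.124997 = 4.96874523 ≈ 4.9687.

4.9687


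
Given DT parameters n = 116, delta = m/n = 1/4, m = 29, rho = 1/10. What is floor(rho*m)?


m = 1/4*116 = 29.
rho = 1/10.
rho*m = 1/10*29 = 2.9.
k = floor(2.9) = 2.

2


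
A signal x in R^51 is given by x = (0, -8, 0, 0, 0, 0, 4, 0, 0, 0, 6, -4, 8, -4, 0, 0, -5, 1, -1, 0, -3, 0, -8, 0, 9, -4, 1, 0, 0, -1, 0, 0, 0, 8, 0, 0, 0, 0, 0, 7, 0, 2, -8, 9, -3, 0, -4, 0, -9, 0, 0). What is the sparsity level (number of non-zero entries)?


Non-zero positions: [1, 6, 10, 11, 12, 13, 16, 17, 18, 20, 22, 24, 25, 26, 29, 33, 39, 41, 42, 43, 44, 46, 48].
Sparsity = 23.

23


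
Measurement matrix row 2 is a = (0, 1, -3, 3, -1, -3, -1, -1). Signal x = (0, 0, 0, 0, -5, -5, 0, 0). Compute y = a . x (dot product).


Non-zero terms: ['-1*-5', '-3*-5']
Products: [5, 15]
y = sum = 20.

20


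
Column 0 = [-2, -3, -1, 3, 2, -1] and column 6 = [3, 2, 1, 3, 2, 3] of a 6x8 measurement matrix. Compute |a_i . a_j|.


Inner product: -2*3 + -3*2 + -1*1 + 3*3 + 2*2 + -1*3
Products: [-6, -6, -1, 9, 4, -3]
Sum = -3.
|dot| = 3.

3


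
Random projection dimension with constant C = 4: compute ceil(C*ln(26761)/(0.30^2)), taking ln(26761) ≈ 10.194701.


ln(26761) ≈ 10.194701.
eps^2 = 0.30^2 = 0.09.
C*ln(N)/eps^2 ≈ 4*10.194701/0.09 ≈ 453.0978.
m = ceil(453.0978) = 454.

454


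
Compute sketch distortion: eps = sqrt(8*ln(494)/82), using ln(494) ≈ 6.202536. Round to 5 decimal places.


ln(494) ≈ 6.202536.
8*ln(N)/m ≈ 8*6.202536/82 ≈ 0.60512546.
eps = sqrt(0.60512546) ≈ 0.7778981 ≈ 0.77790.

0.77790


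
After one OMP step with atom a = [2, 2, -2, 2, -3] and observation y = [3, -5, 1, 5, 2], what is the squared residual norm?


a^T a = 25.
a^T y = -2.
coeff = -2/25 = -2/25.
||r||^2 = 1596/25.

1596/25


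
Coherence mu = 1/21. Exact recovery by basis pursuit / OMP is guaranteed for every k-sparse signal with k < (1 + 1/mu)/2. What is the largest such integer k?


1/mu = 21.
1 + 1/mu = 22.
(1 + 1/mu)/2 = 11 is an integer and the inequality is strict, so k_max = 11 - 1 = 10.

10


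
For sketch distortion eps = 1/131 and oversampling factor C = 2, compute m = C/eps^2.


1/eps = 131.
(1/eps)^2 = 17161.
m = 2*17161 = 34322.

34322
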